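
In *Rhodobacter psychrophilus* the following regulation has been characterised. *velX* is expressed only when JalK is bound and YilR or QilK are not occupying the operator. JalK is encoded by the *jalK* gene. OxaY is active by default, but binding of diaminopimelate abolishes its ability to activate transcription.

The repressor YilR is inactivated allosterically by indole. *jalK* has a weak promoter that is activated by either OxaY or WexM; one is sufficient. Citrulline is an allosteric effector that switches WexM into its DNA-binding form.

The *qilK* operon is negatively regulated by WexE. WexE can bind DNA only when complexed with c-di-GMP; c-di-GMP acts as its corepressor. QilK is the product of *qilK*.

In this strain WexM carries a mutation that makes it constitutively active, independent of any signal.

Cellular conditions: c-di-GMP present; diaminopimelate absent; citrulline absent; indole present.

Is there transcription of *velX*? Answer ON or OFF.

Diaminopimelate is absent, so OxaY is active.
WexM is constitutively active in this strain.
Activator OxaY is present, so *jalK* is transcribed.
So JalK is produced and active.
Indole is present, so YilR is inactive.
c-di-GMP is present, so WexE is active.
With repressor WexE bound, *qilK* is not transcribed.
So QilK is not produced.
No repressor is bound and JalK is active, so *velX* is transcribed.

ON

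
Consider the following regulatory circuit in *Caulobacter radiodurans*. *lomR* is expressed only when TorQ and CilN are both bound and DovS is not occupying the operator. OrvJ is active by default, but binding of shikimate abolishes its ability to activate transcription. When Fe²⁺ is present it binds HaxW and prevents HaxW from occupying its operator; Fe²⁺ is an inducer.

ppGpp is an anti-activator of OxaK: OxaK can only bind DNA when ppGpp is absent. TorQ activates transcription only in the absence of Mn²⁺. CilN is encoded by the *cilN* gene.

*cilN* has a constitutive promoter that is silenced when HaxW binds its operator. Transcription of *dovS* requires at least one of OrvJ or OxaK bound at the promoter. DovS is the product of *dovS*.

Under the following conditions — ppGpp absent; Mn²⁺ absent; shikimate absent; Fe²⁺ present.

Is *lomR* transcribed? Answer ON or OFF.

Mn²⁺ is absent, so TorQ is active.
Shikimate is absent, so OrvJ is active.
ppGpp is absent, so OxaK is active.
Activator OrvJ is present, so *dovS* is transcribed.
So DovS is produced and active.
Fe²⁺ is present, so HaxW is inactive.
With no repressor bound, *cilN* is transcribed.
So CilN is produced and active.
With repressor DovS bound, *lomR* is not transcribed.

OFF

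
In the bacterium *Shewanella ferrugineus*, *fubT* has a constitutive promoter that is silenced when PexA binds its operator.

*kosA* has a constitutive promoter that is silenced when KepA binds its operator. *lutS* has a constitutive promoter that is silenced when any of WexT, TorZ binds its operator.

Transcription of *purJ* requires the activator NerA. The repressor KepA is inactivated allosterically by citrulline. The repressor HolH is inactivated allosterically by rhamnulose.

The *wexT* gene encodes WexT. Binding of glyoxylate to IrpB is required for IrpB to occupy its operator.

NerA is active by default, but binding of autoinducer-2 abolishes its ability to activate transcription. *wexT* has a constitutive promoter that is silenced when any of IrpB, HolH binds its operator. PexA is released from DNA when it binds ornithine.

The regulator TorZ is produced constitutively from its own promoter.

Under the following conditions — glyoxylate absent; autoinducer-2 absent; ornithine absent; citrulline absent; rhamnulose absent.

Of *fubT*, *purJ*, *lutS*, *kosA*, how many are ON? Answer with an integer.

1

Ornithine is absent, so PexA is active.
With repressor PexA bound, *fubT* is not transcribed.
→ *fubT* is OFF.
Autoinducer-2 is absent, so NerA is active.
No repressor is bound and NerA is active, so *purJ* is transcribed.
→ *purJ* is ON.
Glyoxylate is absent, so IrpB is inactive.
Rhamnulose is absent, so HolH is active.
With repressor HolH bound, *wexT* is not transcribed.
So WexT is not produced.
TorZ is produced constitutively and is active.
With repressor TorZ bound, *lutS* is not transcribed.
→ *lutS* is OFF.
Citrulline is absent, so KepA is active.
With repressor KepA bound, *kosA* is not transcribed.
→ *kosA* is OFF.
1 of the 4 genes is transcribed.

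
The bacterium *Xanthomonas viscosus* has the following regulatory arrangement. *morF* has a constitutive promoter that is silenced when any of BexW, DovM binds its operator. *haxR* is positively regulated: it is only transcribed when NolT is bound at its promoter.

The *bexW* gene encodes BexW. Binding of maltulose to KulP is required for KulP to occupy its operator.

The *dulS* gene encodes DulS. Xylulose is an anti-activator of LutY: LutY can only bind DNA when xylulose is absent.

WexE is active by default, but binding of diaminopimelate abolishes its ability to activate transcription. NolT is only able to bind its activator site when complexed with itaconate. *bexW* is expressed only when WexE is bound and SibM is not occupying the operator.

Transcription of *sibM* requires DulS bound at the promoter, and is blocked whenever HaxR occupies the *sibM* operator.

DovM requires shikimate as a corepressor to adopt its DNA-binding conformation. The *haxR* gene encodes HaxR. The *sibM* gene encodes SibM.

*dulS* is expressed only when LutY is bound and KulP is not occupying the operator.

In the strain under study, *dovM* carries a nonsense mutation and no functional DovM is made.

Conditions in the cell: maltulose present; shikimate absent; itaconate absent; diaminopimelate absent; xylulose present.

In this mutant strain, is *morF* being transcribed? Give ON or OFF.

Itaconate is absent, so NolT is inactive.
Required activator NolT is absent, so *haxR* is not transcribed.
So HaxR is not produced.
Xylulose is present, so LutY is inactive.
Maltulose is present, so KulP is active.
With repressor KulP bound, *dulS* is not transcribed.
So DulS is not produced.
Required activator DulS is absent, so *sibM* is not transcribed.
So SibM is not produced.
Diaminopimelate is absent, so WexE is active.
No repressor is bound and WexE is active, so *bexW* is transcribed.
So BexW is produced and active.
DovM is non-functional in this strain, so it has no effect.
With repressor BexW bound, *morF* is not transcribed.

OFF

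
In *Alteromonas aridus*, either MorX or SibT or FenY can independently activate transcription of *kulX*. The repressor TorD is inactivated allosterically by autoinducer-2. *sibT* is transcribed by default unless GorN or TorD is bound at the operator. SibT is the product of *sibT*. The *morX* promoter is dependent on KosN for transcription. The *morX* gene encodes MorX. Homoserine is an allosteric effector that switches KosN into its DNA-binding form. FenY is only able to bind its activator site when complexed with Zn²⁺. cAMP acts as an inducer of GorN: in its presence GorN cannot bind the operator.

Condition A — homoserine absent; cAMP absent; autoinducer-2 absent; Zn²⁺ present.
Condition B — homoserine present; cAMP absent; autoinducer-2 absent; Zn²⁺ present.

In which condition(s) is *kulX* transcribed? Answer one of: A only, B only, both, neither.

both

Condition A:
Homoserine is absent, so KosN is inactive.
Required activator KosN is absent, so *morX* is not transcribed.
So MorX is not produced.
cAMP is absent, so GorN is active.
Autoinducer-2 is absent, so TorD is active.
With repressor GorN bound, *sibT* is not transcribed.
So SibT is not produced.
Zn²⁺ is present, so FenY is active.
Activator FenY is present, so *kulX* is transcribed.
→ *kulX* is ON in A.
Condition B:
Homoserine is present, so KosN is active.
No repressor is bound and KosN is active, so *morX* is transcribed.
So MorX is produced and active.
cAMP is absent, so GorN is active.
Autoinducer-2 is absent, so TorD is active.
With repressor GorN bound, *sibT* is not transcribed.
So SibT is not produced.
Zn²⁺ is present, so FenY is active.
Activator MorX is present, so *kulX* is transcribed.
→ *kulX* is ON in B.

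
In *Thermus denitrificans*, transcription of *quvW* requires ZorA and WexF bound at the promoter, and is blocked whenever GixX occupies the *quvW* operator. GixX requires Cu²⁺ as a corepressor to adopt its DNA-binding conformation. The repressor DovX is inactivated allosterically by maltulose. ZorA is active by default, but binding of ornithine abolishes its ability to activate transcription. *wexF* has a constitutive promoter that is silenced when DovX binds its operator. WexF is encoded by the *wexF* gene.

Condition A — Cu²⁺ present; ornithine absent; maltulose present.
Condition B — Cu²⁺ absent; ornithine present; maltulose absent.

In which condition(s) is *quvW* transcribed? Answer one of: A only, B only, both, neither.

neither

Condition A:
Cu²⁺ is present, so GixX is active.
Ornithine is absent, so ZorA is active.
Maltulose is present, so DovX is inactive.
With no repressor bound, *wexF* is transcribed.
So WexF is produced and active.
With repressor GixX bound, *quvW* is not transcribed.
→ *quvW* is OFF in A.
Condition B:
Cu²⁺ is absent, so GixX is inactive.
Ornithine is present, so ZorA is inactive.
Maltulose is absent, so DovX is active.
With repressor DovX bound, *wexF* is not transcribed.
So WexF is not produced.
Required activator ZorA is absent, so *quvW* is not transcribed.
→ *quvW* is OFF in B.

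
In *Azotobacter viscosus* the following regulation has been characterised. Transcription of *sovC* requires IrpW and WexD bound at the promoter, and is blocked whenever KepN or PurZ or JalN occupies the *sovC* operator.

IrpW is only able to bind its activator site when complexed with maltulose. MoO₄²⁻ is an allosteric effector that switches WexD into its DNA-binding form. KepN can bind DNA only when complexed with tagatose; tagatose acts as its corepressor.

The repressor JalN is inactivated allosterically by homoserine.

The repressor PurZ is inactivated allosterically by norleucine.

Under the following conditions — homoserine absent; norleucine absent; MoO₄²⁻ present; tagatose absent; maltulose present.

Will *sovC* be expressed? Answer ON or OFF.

OFF

Tagatose is absent, so KepN is inactive.
Maltulose is present, so IrpW is active.
Norleucine is absent, so PurZ is active.
MoO₄²⁻ is present, so WexD is active.
Homoserine is absent, so JalN is active.
With repressor PurZ bound, *sovC* is not transcribed.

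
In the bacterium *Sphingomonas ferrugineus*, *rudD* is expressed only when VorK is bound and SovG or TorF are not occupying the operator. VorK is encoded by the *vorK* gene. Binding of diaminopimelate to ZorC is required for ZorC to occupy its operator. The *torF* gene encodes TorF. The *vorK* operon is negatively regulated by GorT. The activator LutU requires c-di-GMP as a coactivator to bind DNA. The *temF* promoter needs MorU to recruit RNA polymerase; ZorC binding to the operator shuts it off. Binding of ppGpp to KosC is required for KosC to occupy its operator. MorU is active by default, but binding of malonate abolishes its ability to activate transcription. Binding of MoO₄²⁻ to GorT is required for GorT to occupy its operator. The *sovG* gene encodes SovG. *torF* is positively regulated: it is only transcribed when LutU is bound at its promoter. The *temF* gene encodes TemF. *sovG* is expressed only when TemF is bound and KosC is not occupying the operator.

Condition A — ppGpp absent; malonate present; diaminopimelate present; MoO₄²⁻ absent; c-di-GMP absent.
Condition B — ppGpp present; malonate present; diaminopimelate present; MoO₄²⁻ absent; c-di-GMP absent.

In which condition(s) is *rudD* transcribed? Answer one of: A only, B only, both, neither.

both

Condition A:
ppGpp is absent, so KosC is inactive.
Malonate is present, so MorU is inactive.
Diaminopimelate is present, so ZorC is active.
With repressor ZorC bound, *temF* is not transcribed.
So TemF is not produced.
Required activator TemF is absent, so *sovG* is not transcribed.
So SovG is not produced.
MoO₄²⁻ is absent, so GorT is inactive.
With no repressor bound, *vorK* is transcribed.
So VorK is produced and active.
c-di-GMP is absent, so LutU is inactive.
Required activator LutU is absent, so *torF* is not transcribed.
So TorF is not produced.
No repressor is bound and VorK is active, so *rudD* is transcribed.
→ *rudD* is ON in A.
Condition B:
ppGpp is present, so KosC is active.
Malonate is present, so MorU is inactive.
Diaminopimelate is present, so ZorC is active.
With repressor ZorC bound, *temF* is not transcribed.
So TemF is not produced.
With repressor KosC bound, *sovG* is not transcribed.
So SovG is not produced.
MoO₄²⁻ is absent, so GorT is inactive.
With no repressor bound, *vorK* is transcribed.
So VorK is produced and active.
c-di-GMP is absent, so LutU is inactive.
Required activator LutU is absent, so *torF* is not transcribed.
So TorF is not produced.
No repressor is bound and VorK is active, so *rudD* is transcribed.
→ *rudD* is ON in B.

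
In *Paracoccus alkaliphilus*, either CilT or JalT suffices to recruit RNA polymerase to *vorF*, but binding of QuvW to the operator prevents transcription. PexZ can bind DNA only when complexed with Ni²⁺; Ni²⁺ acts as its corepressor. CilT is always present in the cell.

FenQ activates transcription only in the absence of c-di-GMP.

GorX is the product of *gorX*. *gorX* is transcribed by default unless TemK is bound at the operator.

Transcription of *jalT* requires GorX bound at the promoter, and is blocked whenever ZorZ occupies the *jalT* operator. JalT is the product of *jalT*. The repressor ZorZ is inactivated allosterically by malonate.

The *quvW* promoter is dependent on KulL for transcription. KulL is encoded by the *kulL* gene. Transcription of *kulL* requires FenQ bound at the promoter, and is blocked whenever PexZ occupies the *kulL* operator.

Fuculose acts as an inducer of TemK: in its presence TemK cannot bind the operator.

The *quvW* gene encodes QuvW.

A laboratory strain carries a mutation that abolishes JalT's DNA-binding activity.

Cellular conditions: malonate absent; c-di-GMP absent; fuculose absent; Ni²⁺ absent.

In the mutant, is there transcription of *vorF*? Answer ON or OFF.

OFF

CilT is produced constitutively and is active.
c-di-GMP is absent, so FenQ is active.
Ni²⁺ is absent, so PexZ is inactive.
No repressor is bound and FenQ is active, so *kulL* is transcribed.
So KulL is produced and active.
No repressor is bound and KulL is active, so *quvW* is transcribed.
So QuvW is produced and active.
JalT is non-functional in this strain, so it has no effect.
With repressor QuvW bound, *vorF* is not transcribed.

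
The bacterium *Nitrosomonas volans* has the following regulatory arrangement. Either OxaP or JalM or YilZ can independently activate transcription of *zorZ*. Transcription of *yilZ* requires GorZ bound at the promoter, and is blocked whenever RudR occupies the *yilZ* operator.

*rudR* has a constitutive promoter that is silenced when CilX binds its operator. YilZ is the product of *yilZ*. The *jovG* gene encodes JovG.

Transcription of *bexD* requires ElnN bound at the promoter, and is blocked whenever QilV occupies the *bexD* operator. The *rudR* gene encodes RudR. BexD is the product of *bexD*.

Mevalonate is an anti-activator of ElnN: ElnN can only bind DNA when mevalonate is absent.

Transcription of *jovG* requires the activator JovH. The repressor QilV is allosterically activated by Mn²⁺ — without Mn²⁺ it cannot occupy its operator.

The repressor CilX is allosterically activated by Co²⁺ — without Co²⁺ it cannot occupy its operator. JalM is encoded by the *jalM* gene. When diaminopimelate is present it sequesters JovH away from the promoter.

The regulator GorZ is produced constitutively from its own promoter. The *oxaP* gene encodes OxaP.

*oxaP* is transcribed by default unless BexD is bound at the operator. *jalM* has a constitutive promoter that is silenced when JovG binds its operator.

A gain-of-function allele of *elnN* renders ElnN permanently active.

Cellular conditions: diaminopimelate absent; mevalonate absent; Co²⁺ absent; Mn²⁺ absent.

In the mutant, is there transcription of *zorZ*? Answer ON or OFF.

OFF

ElnN is constitutively active in this strain.
Mn²⁺ is absent, so QilV is inactive.
No repressor is bound and ElnN is active, so *bexD* is transcribed.
So BexD is produced and active.
With repressor BexD bound, *oxaP* is not transcribed.
So OxaP is not produced.
Diaminopimelate is absent, so JovH is active.
No repressor is bound and JovH is active, so *jovG* is transcribed.
So JovG is produced and active.
With repressor JovG bound, *jalM* is not transcribed.
So JalM is not produced.
GorZ is produced constitutively and is active.
Co²⁺ is absent, so CilX is inactive.
With no repressor bound, *rudR* is transcribed.
So RudR is produced and active.
With repressor RudR bound, *yilZ* is not transcribed.
So YilZ is not produced.
No activator is available at the *zorZ* promoter, so *zorZ* is not transcribed.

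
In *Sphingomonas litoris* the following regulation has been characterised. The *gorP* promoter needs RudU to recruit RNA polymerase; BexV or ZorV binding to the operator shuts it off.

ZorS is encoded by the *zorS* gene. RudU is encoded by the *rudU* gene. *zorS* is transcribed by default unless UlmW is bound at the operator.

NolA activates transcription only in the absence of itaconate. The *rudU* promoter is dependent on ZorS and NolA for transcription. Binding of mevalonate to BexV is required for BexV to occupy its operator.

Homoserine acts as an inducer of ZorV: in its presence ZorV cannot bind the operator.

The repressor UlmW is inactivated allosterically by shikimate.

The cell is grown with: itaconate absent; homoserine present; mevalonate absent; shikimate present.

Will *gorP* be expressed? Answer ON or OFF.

Shikimate is present, so UlmW is inactive.
With no repressor bound, *zorS* is transcribed.
So ZorS is produced and active.
Itaconate is absent, so NolA is active.
No repressor is bound and ZorS and NolA are active, so *rudU* is transcribed.
So RudU is produced and active.
Mevalonate is absent, so BexV is inactive.
Homoserine is present, so ZorV is inactive.
No repressor is bound and RudU is active, so *gorP* is transcribed.

ON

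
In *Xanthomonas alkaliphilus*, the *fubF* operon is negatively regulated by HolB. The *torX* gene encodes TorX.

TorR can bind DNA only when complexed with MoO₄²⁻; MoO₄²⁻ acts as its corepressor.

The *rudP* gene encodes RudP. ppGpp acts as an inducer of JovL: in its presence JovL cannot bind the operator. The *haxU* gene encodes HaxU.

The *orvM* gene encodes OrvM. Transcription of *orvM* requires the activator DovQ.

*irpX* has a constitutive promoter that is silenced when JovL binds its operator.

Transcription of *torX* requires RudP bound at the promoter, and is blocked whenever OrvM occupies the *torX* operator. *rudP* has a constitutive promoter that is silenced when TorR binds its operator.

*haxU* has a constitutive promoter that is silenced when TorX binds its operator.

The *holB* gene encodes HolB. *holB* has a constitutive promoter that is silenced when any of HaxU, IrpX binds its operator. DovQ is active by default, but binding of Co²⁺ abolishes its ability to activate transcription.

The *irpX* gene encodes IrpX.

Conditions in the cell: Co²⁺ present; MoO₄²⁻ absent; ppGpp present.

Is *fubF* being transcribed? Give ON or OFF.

MoO₄²⁻ is absent, so TorR is inactive.
With no repressor bound, *rudP* is transcribed.
So RudP is produced and active.
Co²⁺ is present, so DovQ is inactive.
Required activator DovQ is absent, so *orvM* is not transcribed.
So OrvM is not produced.
No repressor is bound and RudP is active, so *torX* is transcribed.
So TorX is produced and active.
With repressor TorX bound, *haxU* is not transcribed.
So HaxU is not produced.
ppGpp is present, so JovL is inactive.
With no repressor bound, *irpX* is transcribed.
So IrpX is produced and active.
With repressor IrpX bound, *holB* is not transcribed.
So HolB is not produced.
With no repressor bound, *fubF* is transcribed.

ON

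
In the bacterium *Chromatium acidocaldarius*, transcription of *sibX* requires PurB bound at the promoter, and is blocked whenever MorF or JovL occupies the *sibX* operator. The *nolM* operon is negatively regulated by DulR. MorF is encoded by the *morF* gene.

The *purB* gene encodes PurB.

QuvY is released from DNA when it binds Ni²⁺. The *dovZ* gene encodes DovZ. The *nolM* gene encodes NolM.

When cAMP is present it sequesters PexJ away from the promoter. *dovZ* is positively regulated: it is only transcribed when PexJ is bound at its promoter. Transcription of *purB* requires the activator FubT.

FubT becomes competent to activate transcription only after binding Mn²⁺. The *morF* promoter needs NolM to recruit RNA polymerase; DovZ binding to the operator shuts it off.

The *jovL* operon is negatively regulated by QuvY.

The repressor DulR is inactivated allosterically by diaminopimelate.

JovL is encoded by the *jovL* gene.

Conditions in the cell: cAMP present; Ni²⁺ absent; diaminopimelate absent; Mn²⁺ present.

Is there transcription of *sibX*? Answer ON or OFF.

Mn²⁺ is present, so FubT is active.
No repressor is bound and FubT is active, so *purB* is transcribed.
So PurB is produced and active.
Diaminopimelate is absent, so DulR is active.
With repressor DulR bound, *nolM* is not transcribed.
So NolM is not produced.
cAMP is present, so PexJ is inactive.
Required activator PexJ is absent, so *dovZ* is not transcribed.
So DovZ is not produced.
Required activator NolM is absent, so *morF* is not transcribed.
So MorF is not produced.
Ni²⁺ is absent, so QuvY is active.
With repressor QuvY bound, *jovL* is not transcribed.
So JovL is not produced.
No repressor is bound and PurB is active, so *sibX* is transcribed.

ON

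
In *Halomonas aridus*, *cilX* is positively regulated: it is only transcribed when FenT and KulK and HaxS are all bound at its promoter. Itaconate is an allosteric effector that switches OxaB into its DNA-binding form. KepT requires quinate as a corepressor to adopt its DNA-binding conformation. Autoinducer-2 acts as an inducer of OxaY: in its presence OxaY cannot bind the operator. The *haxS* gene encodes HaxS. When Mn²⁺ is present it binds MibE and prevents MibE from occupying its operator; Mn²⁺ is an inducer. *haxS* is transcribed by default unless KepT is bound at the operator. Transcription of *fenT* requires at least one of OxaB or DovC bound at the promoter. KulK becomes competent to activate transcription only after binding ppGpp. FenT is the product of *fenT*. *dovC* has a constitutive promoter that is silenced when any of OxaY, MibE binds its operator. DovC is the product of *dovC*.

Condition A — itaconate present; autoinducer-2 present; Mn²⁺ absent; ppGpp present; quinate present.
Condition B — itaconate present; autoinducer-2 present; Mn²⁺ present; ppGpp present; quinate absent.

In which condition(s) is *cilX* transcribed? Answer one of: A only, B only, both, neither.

B only

Condition A:
Itaconate is present, so OxaB is active.
Autoinducer-2 is present, so OxaY is inactive.
Mn²⁺ is absent, so MibE is active.
With repressor MibE bound, *dovC* is not transcribed.
So DovC is not produced.
Activator OxaB is present, so *fenT* is transcribed.
So FenT is produced and active.
ppGpp is present, so KulK is active.
Quinate is present, so KepT is active.
With repressor KepT bound, *haxS* is not transcribed.
So HaxS is not produced.
Required activator HaxS is absent, so *cilX* is not transcribed.
→ *cilX* is OFF in A.
Condition B:
Itaconate is present, so OxaB is active.
Autoinducer-2 is present, so OxaY is inactive.
Mn²⁺ is present, so MibE is inactive.
With no repressor bound, *dovC* is transcribed.
So DovC is produced and active.
Activator OxaB is present, so *fenT* is transcribed.
So FenT is produced and active.
ppGpp is present, so KulK is active.
Quinate is absent, so KepT is inactive.
With no repressor bound, *haxS* is transcribed.
So HaxS is produced and active.
No repressor is bound and FenT and KulK and HaxS are active, so *cilX* is transcribed.
→ *cilX* is ON in B.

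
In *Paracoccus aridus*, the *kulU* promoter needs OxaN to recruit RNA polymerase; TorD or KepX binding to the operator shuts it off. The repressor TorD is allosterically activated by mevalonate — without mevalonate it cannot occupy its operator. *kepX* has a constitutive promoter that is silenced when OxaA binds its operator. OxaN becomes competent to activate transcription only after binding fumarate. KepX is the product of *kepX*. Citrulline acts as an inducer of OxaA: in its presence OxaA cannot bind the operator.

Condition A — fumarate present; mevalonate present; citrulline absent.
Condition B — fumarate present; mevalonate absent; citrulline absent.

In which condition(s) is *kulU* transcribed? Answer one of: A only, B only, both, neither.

B only

Condition A:
Fumarate is present, so OxaN is active.
Mevalonate is present, so TorD is active.
Citrulline is absent, so OxaA is active.
With repressor OxaA bound, *kepX* is not transcribed.
So KepX is not produced.
With repressor TorD bound, *kulU* is not transcribed.
→ *kulU* is OFF in A.
Condition B:
Fumarate is present, so OxaN is active.
Mevalonate is absent, so TorD is inactive.
Citrulline is absent, so OxaA is active.
With repressor OxaA bound, *kepX* is not transcribed.
So KepX is not produced.
No repressor is bound and OxaN is active, so *kulU* is transcribed.
→ *kulU* is ON in B.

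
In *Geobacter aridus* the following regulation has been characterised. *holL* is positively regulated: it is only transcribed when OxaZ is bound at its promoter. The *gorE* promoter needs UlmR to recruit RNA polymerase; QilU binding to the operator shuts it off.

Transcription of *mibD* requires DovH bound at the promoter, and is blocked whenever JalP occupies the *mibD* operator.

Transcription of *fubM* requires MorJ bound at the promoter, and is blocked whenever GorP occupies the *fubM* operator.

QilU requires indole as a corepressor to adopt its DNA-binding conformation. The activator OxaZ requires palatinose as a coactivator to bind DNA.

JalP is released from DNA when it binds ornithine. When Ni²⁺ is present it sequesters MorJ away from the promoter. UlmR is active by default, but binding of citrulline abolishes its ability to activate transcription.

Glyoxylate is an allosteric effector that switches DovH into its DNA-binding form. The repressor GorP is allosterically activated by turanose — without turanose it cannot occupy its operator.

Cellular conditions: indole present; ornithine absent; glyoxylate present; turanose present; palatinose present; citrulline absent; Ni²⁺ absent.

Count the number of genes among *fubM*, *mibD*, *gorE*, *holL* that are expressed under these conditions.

1

Turanose is present, so GorP is active.
Ni²⁺ is absent, so MorJ is active.
With repressor GorP bound, *fubM* is not transcribed.
→ *fubM* is OFF.
Glyoxylate is present, so DovH is active.
Ornithine is absent, so JalP is active.
With repressor JalP bound, *mibD* is not transcribed.
→ *mibD* is OFF.
Citrulline is absent, so UlmR is active.
Indole is present, so QilU is active.
With repressor QilU bound, *gorE* is not transcribed.
→ *gorE* is OFF.
Palatinose is present, so OxaZ is active.
No repressor is bound and OxaZ is active, so *holL* is transcribed.
→ *holL* is ON.
1 of the 4 genes is transcribed.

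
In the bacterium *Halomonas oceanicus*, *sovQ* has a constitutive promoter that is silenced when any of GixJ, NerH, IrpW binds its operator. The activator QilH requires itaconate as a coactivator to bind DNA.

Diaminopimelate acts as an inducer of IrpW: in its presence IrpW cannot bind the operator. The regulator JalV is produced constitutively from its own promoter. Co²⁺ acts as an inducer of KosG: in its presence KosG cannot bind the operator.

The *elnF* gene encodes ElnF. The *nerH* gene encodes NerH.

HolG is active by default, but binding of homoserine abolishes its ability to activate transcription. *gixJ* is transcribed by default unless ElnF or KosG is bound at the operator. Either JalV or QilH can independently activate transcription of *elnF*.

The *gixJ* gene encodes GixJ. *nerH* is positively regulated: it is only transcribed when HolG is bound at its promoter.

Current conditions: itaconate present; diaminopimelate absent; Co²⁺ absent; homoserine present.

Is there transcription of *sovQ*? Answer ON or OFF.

JalV is produced constitutively and is active.
Itaconate is present, so QilH is active.
Activator JalV is present, so *elnF* is transcribed.
So ElnF is produced and active.
Co²⁺ is absent, so KosG is active.
With repressor ElnF bound, *gixJ* is not transcribed.
So GixJ is not produced.
Homoserine is present, so HolG is inactive.
Required activator HolG is absent, so *nerH* is not transcribed.
So NerH is not produced.
Diaminopimelate is absent, so IrpW is active.
With repressor IrpW bound, *sovQ* is not transcribed.

OFF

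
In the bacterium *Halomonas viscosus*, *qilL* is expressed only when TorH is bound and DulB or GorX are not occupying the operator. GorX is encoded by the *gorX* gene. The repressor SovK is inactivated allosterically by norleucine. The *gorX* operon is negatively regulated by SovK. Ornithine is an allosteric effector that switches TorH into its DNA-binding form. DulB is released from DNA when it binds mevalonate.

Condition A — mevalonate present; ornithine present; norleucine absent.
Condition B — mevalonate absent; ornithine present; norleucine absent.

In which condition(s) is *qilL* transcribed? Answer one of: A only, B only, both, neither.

Condition A:
Mevalonate is present, so DulB is inactive.
Ornithine is present, so TorH is active.
Norleucine is absent, so SovK is active.
With repressor SovK bound, *gorX* is not transcribed.
So GorX is not produced.
No repressor is bound and TorH is active, so *qilL* is transcribed.
→ *qilL* is ON in A.
Condition B:
Mevalonate is absent, so DulB is active.
Ornithine is present, so TorH is active.
Norleucine is absent, so SovK is active.
With repressor SovK bound, *gorX* is not transcribed.
So GorX is not produced.
With repressor DulB bound, *qilL* is not transcribed.
→ *qilL* is OFF in B.

A only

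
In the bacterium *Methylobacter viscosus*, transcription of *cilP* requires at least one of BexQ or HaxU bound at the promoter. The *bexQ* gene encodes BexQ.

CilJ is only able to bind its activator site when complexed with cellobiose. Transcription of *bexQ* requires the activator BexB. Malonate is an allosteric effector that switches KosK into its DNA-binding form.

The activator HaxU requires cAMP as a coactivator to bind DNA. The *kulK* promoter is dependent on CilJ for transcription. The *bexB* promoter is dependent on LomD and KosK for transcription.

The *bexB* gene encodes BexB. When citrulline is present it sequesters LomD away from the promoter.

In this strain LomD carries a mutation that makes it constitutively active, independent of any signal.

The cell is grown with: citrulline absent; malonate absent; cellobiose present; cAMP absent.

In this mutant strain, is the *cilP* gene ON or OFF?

OFF

LomD is constitutively active in this strain.
Malonate is absent, so KosK is inactive.
Required activator KosK is absent, so *bexB* is not transcribed.
So BexB is not produced.
Required activator BexB is absent, so *bexQ* is not transcribed.
So BexQ is not produced.
cAMP is absent, so HaxU is inactive.
No activator is available at the *cilP* promoter, so *cilP* is not transcribed.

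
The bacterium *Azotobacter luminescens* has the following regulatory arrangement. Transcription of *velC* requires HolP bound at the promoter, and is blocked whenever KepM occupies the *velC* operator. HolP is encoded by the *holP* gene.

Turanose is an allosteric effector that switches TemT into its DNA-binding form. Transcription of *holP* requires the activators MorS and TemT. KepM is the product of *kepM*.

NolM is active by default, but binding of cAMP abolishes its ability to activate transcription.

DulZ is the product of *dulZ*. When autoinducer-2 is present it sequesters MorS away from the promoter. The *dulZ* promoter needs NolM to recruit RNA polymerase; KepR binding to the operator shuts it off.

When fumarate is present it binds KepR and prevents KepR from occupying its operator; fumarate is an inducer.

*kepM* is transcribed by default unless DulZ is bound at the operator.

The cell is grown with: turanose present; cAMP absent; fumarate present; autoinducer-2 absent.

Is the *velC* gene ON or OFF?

Autoinducer-2 is absent, so MorS is active.
Turanose is present, so TemT is active.
No repressor is bound and MorS and TemT are active, so *holP* is transcribed.
So HolP is produced and active.
cAMP is absent, so NolM is active.
Fumarate is present, so KepR is inactive.
No repressor is bound and NolM is active, so *dulZ* is transcribed.
So DulZ is produced and active.
With repressor DulZ bound, *kepM* is not transcribed.
So KepM is not produced.
No repressor is bound and HolP is active, so *velC* is transcribed.

ON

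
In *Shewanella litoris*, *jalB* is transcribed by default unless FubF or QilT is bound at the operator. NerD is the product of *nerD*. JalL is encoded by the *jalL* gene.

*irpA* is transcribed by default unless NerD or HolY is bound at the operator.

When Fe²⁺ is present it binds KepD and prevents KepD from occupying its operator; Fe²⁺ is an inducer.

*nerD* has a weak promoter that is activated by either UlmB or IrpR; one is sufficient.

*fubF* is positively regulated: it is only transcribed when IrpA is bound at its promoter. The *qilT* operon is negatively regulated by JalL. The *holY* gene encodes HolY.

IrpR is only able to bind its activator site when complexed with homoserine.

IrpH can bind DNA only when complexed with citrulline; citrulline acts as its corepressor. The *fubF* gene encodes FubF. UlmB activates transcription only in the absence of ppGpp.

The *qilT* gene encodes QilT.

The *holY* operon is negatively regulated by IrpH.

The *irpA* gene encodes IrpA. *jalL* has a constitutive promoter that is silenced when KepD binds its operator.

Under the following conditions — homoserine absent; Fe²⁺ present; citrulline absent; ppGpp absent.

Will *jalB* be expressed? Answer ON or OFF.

ON

ppGpp is absent, so UlmB is active.
Homoserine is absent, so IrpR is inactive.
Activator UlmB is present, so *nerD* is transcribed.
So NerD is produced and active.
Citrulline is absent, so IrpH is inactive.
With no repressor bound, *holY* is transcribed.
So HolY is produced and active.
With repressor NerD bound, *irpA* is not transcribed.
So IrpA is not produced.
Required activator IrpA is absent, so *fubF* is not transcribed.
So FubF is not produced.
Fe²⁺ is present, so KepD is inactive.
With no repressor bound, *jalL* is transcribed.
So JalL is produced and active.
With repressor JalL bound, *qilT* is not transcribed.
So QilT is not produced.
With no repressor bound, *jalB* is transcribed.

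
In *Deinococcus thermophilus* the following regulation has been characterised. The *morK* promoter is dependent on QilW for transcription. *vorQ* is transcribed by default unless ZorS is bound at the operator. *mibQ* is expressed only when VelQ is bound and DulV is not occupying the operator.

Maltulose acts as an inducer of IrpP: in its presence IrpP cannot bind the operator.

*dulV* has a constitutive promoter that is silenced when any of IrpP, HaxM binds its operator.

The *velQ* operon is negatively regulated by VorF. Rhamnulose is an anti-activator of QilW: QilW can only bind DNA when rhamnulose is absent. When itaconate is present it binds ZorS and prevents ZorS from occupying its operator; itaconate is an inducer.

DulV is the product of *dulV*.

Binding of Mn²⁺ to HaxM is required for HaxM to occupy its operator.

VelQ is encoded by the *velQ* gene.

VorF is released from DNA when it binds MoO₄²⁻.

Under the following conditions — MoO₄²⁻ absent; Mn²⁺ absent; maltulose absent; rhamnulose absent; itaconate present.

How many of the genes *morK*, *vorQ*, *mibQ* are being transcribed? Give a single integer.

2

Rhamnulose is absent, so QilW is active.
No repressor is bound and QilW is active, so *morK* is transcribed.
→ *morK* is ON.
Itaconate is present, so ZorS is inactive.
With no repressor bound, *vorQ* is transcribed.
→ *vorQ* is ON.
Maltulose is absent, so IrpP is active.
Mn²⁺ is absent, so HaxM is inactive.
With repressor IrpP bound, *dulV* is not transcribed.
So DulV is not produced.
MoO₄²⁻ is absent, so VorF is active.
With repressor VorF bound, *velQ* is not transcribed.
So VelQ is not produced.
Required activator VelQ is absent, so *mibQ* is not transcribed.
→ *mibQ* is OFF.
2 of the 3 genes are transcribed.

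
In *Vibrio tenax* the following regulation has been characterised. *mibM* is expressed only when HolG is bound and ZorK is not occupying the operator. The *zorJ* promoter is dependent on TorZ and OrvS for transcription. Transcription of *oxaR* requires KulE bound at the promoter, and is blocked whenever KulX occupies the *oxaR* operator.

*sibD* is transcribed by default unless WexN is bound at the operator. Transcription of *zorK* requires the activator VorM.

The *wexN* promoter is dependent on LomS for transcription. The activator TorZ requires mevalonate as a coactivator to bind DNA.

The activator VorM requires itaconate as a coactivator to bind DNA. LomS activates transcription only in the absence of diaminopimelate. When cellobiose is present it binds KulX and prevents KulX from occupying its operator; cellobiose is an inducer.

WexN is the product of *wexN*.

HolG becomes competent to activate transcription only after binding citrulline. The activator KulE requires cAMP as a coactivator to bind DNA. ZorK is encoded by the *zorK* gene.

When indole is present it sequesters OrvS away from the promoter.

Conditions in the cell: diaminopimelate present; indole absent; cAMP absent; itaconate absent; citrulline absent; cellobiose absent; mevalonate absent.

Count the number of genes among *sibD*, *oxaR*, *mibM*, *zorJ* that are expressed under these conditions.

1

Diaminopimelate is present, so LomS is inactive.
Required activator LomS is absent, so *wexN* is not transcribed.
So WexN is not produced.
With no repressor bound, *sibD* is transcribed.
→ *sibD* is ON.
Cellobiose is absent, so KulX is active.
cAMP is absent, so KulE is inactive.
With repressor KulX bound, *oxaR* is not transcribed.
→ *oxaR* is OFF.
Citrulline is absent, so HolG is inactive.
Itaconate is absent, so VorM is inactive.
Required activator VorM is absent, so *zorK* is not transcribed.
So ZorK is not produced.
Required activator HolG is absent, so *mibM* is not transcribed.
→ *mibM* is OFF.
Mevalonate is absent, so TorZ is inactive.
Indole is absent, so OrvS is active.
Required activator TorZ is absent, so *zorJ* is not transcribed.
→ *zorJ* is OFF.
1 of the 4 genes is transcribed.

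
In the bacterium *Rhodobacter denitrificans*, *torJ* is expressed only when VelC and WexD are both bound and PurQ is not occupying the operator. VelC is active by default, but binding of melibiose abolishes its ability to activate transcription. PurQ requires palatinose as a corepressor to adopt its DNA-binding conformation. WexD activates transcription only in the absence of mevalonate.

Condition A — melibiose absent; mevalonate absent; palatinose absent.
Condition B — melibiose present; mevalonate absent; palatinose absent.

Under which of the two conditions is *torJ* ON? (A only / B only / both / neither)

A only

Condition A:
Melibiose is absent, so VelC is active.
Mevalonate is absent, so WexD is active.
Palatinose is absent, so PurQ is inactive.
No repressor is bound and VelC and WexD are active, so *torJ* is transcribed.
→ *torJ* is ON in A.
Condition B:
Melibiose is present, so VelC is inactive.
Mevalonate is absent, so WexD is active.
Palatinose is absent, so PurQ is inactive.
Required activator VelC is absent, so *torJ* is not transcribed.
→ *torJ* is OFF in B.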